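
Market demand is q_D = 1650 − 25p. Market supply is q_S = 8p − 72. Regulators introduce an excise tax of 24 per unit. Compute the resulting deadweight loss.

In inverse form: demand p = 66 − 0.04q, supply p = 9 + 0.125q.
Competitive equilibrium: 66 − 0.04q = 9 + 0.125q → q* = 345.4545, p* = 52.1818.
With the tax, the buyer price exceeds the seller price by 24: (66 − 0.04q) − (9 + 0.125q) = 24 → q' = 200.
Δq = 345.4545 − 200 = 145.4545; the wedge equals the tax, 24.
DWL = ½ × 145.4545 × 24 = 1745.45.

1745.45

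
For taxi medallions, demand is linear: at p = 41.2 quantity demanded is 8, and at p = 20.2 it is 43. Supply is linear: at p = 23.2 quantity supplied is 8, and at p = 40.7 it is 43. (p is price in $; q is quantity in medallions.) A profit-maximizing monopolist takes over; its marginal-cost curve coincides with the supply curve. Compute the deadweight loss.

$40.67

Demand slope = (20.2 − 41.2)/(43 − 8) = −0.6, so p = 46 − 0.6q.
Supply slope = (40.7 − 23.2)/(43 − 8) = 0.5, so p = 19.2 + 0.5q.
Competitive equilibrium: 46 − 0.6q = 19.2 + 0.5q → q* = 24.3636, p* = 31.3818.
Marginal revenue: MR = 46 − 1.2q. Set MR = MC: 46 − 1.2q = 19.2 + 0.5q → q_m = 15.7647.
Price p_m = 46 − 0.6·15.7647 = 36.5412; MC(q_m) = 19.2 + 0.5·15.7647 = 27.0824.
Competitive q* = 24.3636, so Δq = 8.5989; wedge = 36.5412 − 27.0824 = 9.4588.
The triangle = ½ × 8.5989 × 9.4588 = $40.67.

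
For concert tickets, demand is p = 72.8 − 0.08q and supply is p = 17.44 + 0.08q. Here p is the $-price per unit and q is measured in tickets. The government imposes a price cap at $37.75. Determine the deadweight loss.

Competitive equilibrium: 72.8 − 0.08q = 17.44 + 0.08q → q* = 346, p* = 45.12.
At the ceiling p = 37.75, quantity supplied = (37.75 − 17.44)/0.08 = 253.875.
Willingness to pay at q' = 253.875: 72.8 − 0.08·253.875 = 52.49.
Δq = 346 − 253.875 = 92.125; wedge = 52.49 − 37.75 = 14.74.
Welfare loss = ½ × 92.125 × 14.74 = $678.96.

$678.96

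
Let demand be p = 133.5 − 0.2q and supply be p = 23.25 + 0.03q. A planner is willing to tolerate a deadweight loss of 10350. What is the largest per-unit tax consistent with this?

69

Competitive equilibrium: 133.5 − 0.2q = 23.25 + 0.03q → q* = 479.3478, p* = 37.6304.
A tax t gives Δq = t/0.23 and wedge t, so DWL = t²/0.46.
t²/0.46 = 10350 → t² = 4761 → t = 69.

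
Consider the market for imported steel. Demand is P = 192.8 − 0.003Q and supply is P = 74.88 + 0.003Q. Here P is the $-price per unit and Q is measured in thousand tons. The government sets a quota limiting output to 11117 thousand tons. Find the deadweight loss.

$218606.96 thousand

Competitive equilibrium: 192.8 − 0.003Q = 74.88 + 0.003Q → Q* = 19653.3333, P* = 133.84.
At Q = 11117: demand price = 192.8 − 0.003·11117 = 159.449; supply price = 74.88 + 0.003·11117 = 108.231.
ΔQ = 19653.3333 − 11117 = 8536.3333; wedge = 159.449 − 108.231 = 51.218.
The triangle = ½ × 8536.3333 × 51.218 = $218606.96 thousand.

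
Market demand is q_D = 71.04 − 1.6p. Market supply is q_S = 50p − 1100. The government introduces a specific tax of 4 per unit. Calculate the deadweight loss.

12.40

In inverse form: demand p = 44.4 − 0.625q, supply p = 22 + 0.02q.
Competitive equilibrium: 44.4 − 0.625q = 22 + 0.02q → q* = 34.7287, p* = 22.6946.
With the tax, the buyer price exceeds the seller price by 4: (44.4 − 0.625q) − (22 + 0.02q) = 4 → q' = 28.5271.
Δq = 34.7287 − 28.5271 = 6.2016; the wedge equals the tax, 4.
Deadweight loss = ½ × 6.2016 × 4 = 12.40.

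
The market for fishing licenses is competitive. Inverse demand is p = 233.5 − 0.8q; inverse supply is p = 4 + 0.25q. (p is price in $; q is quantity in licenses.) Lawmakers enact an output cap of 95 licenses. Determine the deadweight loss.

$8016.70

Competitive equilibrium: 233.5 − 0.8q = 4 + 0.25q → q* = 218.57143, p* = 58.64286.
At q = 95: demand price = 233.5 − 0.8·95 = 157.5; supply price = 4 + 0.25·95 = 27.75.
Δq = 218.57143 − 95 = 123.57143; wedge = 157.5 − 27.75 = 129.75.
The triangle = ½ × 123.57143 × 129.75 = $8016.70.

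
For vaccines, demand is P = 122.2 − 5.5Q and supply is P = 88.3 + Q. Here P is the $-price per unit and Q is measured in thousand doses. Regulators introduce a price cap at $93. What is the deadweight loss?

Competitive equilibrium: 122.2 − 5.5Q = 88.3 + Q → Q* = 5.2154, P* = 93.5154.
At the ceiling P = 93, quantity supplied = (93 − 88.3)/1 = 4.7.
Willingness to pay at Q' = 4.7: 122.2 − 5.5·4.7 = 96.35.
ΔQ = 5.2154 − 4.7 = 0.5154; wedge = 96.35 − 93 = 3.35.
Deadweight loss = ½ × 0.5154 × 3.35 = $0.86 thousand.

$0.86 thousand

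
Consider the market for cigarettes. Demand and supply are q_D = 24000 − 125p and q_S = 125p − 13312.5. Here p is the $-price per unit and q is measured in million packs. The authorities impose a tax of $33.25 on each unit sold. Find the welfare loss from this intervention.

In inverse form: demand p = 192 − 0.008q, supply p = 106.5 + 0.008q.
Competitive equilibrium: 192 − 0.008q = 106.5 + 0.008q → q* = 5343.75, p* = 149.25.
With the tax, the buyer price exceeds the seller price by 33.25: (192 − 0.008q) − (106.5 + 0.008q) = 33.25 → q' = 3265.625.
Δq = 5343.75 − 3265.625 = 2078.125; the wedge equals the tax, 33.25.
The triangle = ½ × 2078.125 × 33.25 = $34548.83 million.

$34548.83 million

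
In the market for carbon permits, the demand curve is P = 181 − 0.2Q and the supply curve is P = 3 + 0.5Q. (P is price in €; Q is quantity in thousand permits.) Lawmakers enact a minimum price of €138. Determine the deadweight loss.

Competitive equilibrium: 181 − 0.2Q = 3 + 0.5Q → Q* = 254.2857, P* = 130.1429.
At the floor P = 138, quantity demanded = (181 − 138)/0.2 = 215.
Sellers' marginal cost at Q' = 215: 3 + 0.5·215 = 110.5.
ΔQ = 254.2857 − 215 = 39.2857; wedge = 138 − 110.5 = 27.5.
The triangle = ½ × 39.2857 × 27.5 = €540.18 thousand.

€540.18 thousand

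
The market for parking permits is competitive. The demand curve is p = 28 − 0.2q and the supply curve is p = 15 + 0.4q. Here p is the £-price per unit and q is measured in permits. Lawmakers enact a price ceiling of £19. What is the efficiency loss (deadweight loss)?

Competitive equilibrium: 28 − 0.2q = 15 + 0.4q → q* = 21.6667, p* = 23.6667.
At the ceiling p = 19, quantity supplied = (19 − 15)/0.4 = 10.
Willingness to pay at q' = 10: 28 − 0.2·10 = 26.
Δq = 21.6667 − 10 = 11.6667; wedge = 26 − 19 = 7.
Deadweight loss = ½ × 11.6667 × 7 = £40.83.

£40.83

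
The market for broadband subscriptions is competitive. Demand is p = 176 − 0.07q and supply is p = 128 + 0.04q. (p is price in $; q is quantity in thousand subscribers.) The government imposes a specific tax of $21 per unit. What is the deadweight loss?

$2004.55 thousand

Competitive equilibrium: 176 − 0.07q = 128 + 0.04q → q* = 436.3636, p* = 145.4545.
With the tax, the buyer price exceeds the seller price by 21: (176 − 0.07q) − (128 + 0.04q) = 21 → q' = 245.4545.
Δq = 436.3636 − 245.4545 = 190.9091; the wedge equals the tax, 21.
Welfare loss = ½ × 190.9091 × 21 = $2004.55 thousand.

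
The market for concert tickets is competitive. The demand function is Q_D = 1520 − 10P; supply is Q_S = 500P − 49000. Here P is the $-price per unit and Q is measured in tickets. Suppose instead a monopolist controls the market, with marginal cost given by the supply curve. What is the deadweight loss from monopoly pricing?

$3503.12

In inverse form: demand P = 152 − 0.1Q, supply P = 98 + 0.002Q.
Competitive equilibrium: 152 − 0.1Q = 98 + 0.002Q → Q* = 529.41176, P* = 99.05882.
Marginal revenue: MR = 152 − 0.2Q. Set MR = MC: 152 − 0.2Q = 98 + 0.002Q → Q_m = 267.32673.
Price P_m = 152 − 0.1·267.32673 = 125.26733; MC(Q_m) = 98 + 0.002·267.32673 = 98.53465.
Competitive Q* = 529.41176, so ΔQ = 262.08503; wedge = 125.26733 − 98.53465 = 26.73268.
Welfare loss = ½ × 262.08503 × 26.73268 = $3503.12.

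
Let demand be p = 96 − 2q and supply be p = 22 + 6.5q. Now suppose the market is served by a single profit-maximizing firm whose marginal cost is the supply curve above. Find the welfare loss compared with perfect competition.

11.69

Competitive equilibrium: 96 − 2q = 22 + 6.5q → q* = 8.7059, p* = 78.5882.
Marginal revenue: MR = 96 − 4q. Set MR = MC: 96 − 4q = 22 + 6.5q → q_m = 7.0476.
Price p_m = 96 − 2·7.0476 = 81.9048; MC(q_m) = 22 + 6.5·7.0476 = 67.8094.
Competitive q* = 8.7059, so Δq = 1.6583; wedge = 81.9048 − 67.8094 = 14.0954.
Deadweight loss = ½ × 1.6583 × 14.0954 = 11.69.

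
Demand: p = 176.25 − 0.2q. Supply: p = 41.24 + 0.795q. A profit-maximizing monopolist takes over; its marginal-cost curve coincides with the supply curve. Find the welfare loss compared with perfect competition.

256.57

Competitive equilibrium: 176.25 − 0.2q = 41.24 + 0.795q → q* = 135.6884, p* = 149.1123.
Marginal revenue: MR = 176.25 − 0.4q. Set MR = MC: 176.25 − 0.4q = 41.24 + 0.795q → q_m = 112.9791.
Price p_m = 176.25 − 0.2·112.9791 = 153.6542; MC(q_m) = 41.24 + 0.795·112.9791 = 131.0584.
Competitive q* = 135.6884, so Δq = 22.7093; wedge = 153.6542 − 131.0584 = 22.5958.
The triangle = ½ × 22.7093 × 22.5958 = 256.57.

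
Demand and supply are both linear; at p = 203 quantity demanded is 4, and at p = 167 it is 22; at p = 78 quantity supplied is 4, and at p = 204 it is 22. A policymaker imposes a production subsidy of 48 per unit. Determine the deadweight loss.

Demand slope = (167 − 203)/(22 − 4) = −2, so p = 211 − 2q.
Supply slope = (204 − 78)/(22 − 4) = 7, so p = 50 + 7q.
Competitive equilibrium: 211 − 2q = 50 + 7q → q* = 17.8889, p* = 175.2222.
The subsidy lowers effective supply by 48: p = 2 + 7q.
New quantity: 211 − 2q = 2 + 7q → q' = 23.2222.
Overproduction Δq = 23.2222 − 17.8889 = 5.3333; wedge = subsidy = 48.
The triangle = ½ × 5.3333 × 48 = 128.

128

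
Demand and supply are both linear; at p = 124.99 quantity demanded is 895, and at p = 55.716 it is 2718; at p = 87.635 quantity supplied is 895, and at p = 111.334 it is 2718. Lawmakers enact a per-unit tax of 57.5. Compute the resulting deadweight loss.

Demand slope = (55.716 − 124.99)/(2718 − 895) = −0.038, so p = 159 − 0.038q.
Supply slope = (111.334 − 87.635)/(2718 − 895) = 0.013, so p = 76 + 0.013q.
Competitive equilibrium: 159 − 0.038q = 76 + 0.013q → q* = 1627.451, p* = 97.1569.
With the tax, the buyer price exceeds the seller price by 57.5: (159 − 0.038q) − (76 + 0.013q) = 57.5 → q' = 500.
Δq = 1627.451 − 500 = 1127.451; the wedge equals the tax, 57.5.
DWL = ½ × 1127.451 × 57.5 = 32414.22.

32414.22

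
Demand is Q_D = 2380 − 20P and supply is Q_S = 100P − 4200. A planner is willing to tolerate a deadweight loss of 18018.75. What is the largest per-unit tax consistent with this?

46.5

In inverse form: demand P = 119 − 0.05Q, supply P = 42 + 0.01Q.
Competitive equilibrium: 119 − 0.05Q = 42 + 0.01Q → Q* = 1283.3333, P* = 54.8333.
A tax t gives ΔQ = t/0.06 and wedge t, so DWL = t²/0.12.
t²/0.12 = 18018.75 → t² = 2162.25 → t = 46.5.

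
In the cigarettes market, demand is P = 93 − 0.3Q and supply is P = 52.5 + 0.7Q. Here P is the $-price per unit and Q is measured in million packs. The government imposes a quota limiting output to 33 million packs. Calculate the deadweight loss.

Competitive equilibrium: 93 − 0.3Q = 52.5 + 0.7Q → Q* = 40.5, P* = 80.85.
At Q = 33: demand price = 93 − 0.3·33 = 83.1; supply price = 52.5 + 0.7·33 = 75.6.
ΔQ = 40.5 − 33 = 7.5; wedge = 83.1 − 75.6 = 7.5.
The triangle = ½ × 7.5 × 7.5 = $28.125 million.

$28.125 million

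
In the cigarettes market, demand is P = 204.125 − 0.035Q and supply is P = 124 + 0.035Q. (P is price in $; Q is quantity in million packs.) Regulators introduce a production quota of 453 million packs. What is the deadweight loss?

$16742.94 million

Competitive equilibrium: 204.125 − 0.035Q = 124 + 0.035Q → Q* = 1144.64286, P* = 164.0625.
At Q = 453: demand price = 204.125 − 0.035·453 = 188.27; supply price = 124 + 0.035·453 = 139.855.
ΔQ = 1144.64286 − 453 = 691.64286; wedge = 188.27 − 139.855 = 48.415.
DWL = ½ × 691.64286 × 48.415 = $16742.94 million.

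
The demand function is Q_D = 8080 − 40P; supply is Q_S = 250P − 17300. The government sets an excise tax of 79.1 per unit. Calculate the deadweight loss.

In inverse form: demand P = 202 − 0.025Q, supply P = 69.2 + 0.004Q.
Competitive equilibrium: 202 − 0.025Q = 69.2 + 0.004Q → Q* = 4579.3103, P* = 87.5172.
With the tax, the buyer price exceeds the seller price by 79.1: (202 − 0.025Q) − (69.2 + 0.004Q) = 79.1 → Q' = 1851.7241.
ΔQ = 4579.3103 − 1851.7241 = 2727.5862; the wedge equals the tax, 79.1.
The triangle = ½ × 2727.5862 × 79.1 = 107876.03.

107876.03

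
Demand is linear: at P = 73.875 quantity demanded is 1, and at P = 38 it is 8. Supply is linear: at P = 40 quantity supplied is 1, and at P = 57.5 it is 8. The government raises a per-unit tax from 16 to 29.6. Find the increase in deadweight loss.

Demand slope = (38 − 73.875)/(8 − 1) = −5.125, so P = 79 − 5.125Q.
Supply slope = (57.5 − 40)/(8 − 1) = 2.5, so P = 37.5 + 2.5Q.
Competitive equilibrium: 79 − 5.125Q = 37.5 + 2.5Q → Q* = 5.4426, P* = 51.1066.
For a per-unit tax t: ΔQ = t/7.625, so DWL = ½·t·(t/7.625) = t²/15.25.
At t = 16: DWL = 16.787. At t = 29.6: DWL = 57.453.
Increase = 57.453 − 16.787 = 40.67.

40.67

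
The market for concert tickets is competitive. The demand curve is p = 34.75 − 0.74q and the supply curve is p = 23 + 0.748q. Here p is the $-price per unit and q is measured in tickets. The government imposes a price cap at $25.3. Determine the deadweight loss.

$17.30

Competitive equilibrium: 34.75 − 0.74q = 23 + 0.748q → q* = 7.8965, p* = 28.9066.
At the ceiling p = 25.3, quantity supplied = (25.3 − 23)/0.748 = 3.0749.
Willingness to pay at q' = 3.0749: 34.75 − 0.74·3.0749 = 32.4746.
Δq = 7.8965 − 3.0749 = 4.8216; wedge = 32.4746 − 25.3 = 7.1746.
Welfare loss = ½ × 4.8216 × 7.1746 = $17.30.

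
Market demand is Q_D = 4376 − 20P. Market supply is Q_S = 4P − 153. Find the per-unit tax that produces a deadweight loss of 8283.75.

In inverse form: demand P = 218.8 − 0.05Q, supply P = 38.25 + 0.25Q.
Competitive equilibrium: 218.8 − 0.05Q = 38.25 + 0.25Q → Q* = 601.8333, P* = 188.7083.
A tax t gives ΔQ = t/0.3 and wedge t, so DWL = t²/0.6.
t²/0.6 = 8283.75 → t² = 4970.25 → t = 70.5.

70.5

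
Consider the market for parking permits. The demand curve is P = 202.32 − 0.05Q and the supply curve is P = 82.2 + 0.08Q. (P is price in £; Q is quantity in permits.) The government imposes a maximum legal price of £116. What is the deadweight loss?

Competitive equilibrium: 202.32 − 0.05Q = 82.2 + 0.08Q → Q* = 924, P* = 156.12.
At the ceiling P = 116, quantity supplied = (116 − 82.2)/0.08 = 422.5.
Willingness to pay at Q' = 422.5: 202.32 − 0.05·422.5 = 181.195.
ΔQ = 924 − 422.5 = 501.5; wedge = 181.195 − 116 = 65.195.
The triangle = ½ × 501.5 × 65.195 = £16347.65.

£16347.65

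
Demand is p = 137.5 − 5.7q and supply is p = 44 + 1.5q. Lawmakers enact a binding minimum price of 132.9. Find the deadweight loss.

Competitive equilibrium: 137.5 − 5.7q = 44 + 1.5q → q* = 12.9861, p* = 63.4792.
At the floor p = 132.9, quantity demanded = (137.5 − 132.9)/5.7 = 0.807.
Sellers' marginal cost at q' = 0.807: 44 + 1.5·0.807 = 45.2105.
Δq = 12.9861 − 0.807 = 12.1791; wedge = 132.9 − 45.2105 = 87.6895.
DWL = ½ × 12.1791 × 87.6895 = 533.99.

533.99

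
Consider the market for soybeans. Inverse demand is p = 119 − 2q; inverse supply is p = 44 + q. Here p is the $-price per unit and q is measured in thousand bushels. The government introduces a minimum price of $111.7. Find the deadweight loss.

$683.73 thousand

Competitive equilibrium: 119 − 2q = 44 + q → q* = 25, p* = 69.
At the floor p = 111.7, quantity demanded = (119 − 111.7)/2 = 3.65.
Sellers' marginal cost at q' = 3.65: 44 + 1·3.65 = 47.65.
Δq = 25 − 3.65 = 21.35; wedge = 111.7 − 47.65 = 64.05.
Deadweight loss = ½ × 21.35 × 64.05 = $683.73 thousand.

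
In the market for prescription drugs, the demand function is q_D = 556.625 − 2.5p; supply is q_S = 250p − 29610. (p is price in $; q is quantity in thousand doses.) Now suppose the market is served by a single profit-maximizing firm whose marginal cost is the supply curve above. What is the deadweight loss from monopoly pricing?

In inverse form: demand p = 222.65 − 0.4q, supply p = 118.44 + 0.004q.
Competitive equilibrium: 222.65 − 0.4q = 118.44 + 0.004q → q* = 257.9455, p* = 119.4718.
Marginal revenue: MR = 222.65 − 0.8q. Set MR = MC: 222.65 − 0.8q = 118.44 + 0.004q → q_m = 129.6144.
Price p_m = 222.65 − 0.4·129.6144 = 170.8042; MC(q_m) = 118.44 + 0.004·129.6144 = 118.9585.
Competitive q* = 257.9455, so Δq = 128.3311; wedge = 170.8042 − 118.9585 = 51.8457.
Deadweight loss = ½ × 128.3311 × 51.8457 = $3326.71 thousand.

$3326.71 thousand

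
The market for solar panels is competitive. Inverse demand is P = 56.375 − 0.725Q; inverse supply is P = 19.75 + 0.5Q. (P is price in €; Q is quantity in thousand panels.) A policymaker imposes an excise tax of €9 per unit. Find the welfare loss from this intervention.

Competitive equilibrium: 56.375 − 0.725Q = 19.75 + 0.5Q → Q* = 29.898, P* = 34.699.
With the tax, the buyer price exceeds the seller price by 9: (56.375 − 0.725Q) − (19.75 + 0.5Q) = 9 → Q' = 22.551.
ΔQ = 29.898 − 22.551 = 7.347; the wedge equals the tax, 9.
The triangle = ½ × 7.347 × 9 = €33.06 thousand.

€33.06 thousand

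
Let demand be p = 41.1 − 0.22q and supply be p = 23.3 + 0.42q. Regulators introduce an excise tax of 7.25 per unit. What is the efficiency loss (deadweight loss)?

41.06

Competitive equilibrium: 41.1 − 0.22q = 23.3 + 0.42q → q* = 27.8125, p* = 34.9813.
With the tax, the buyer price exceeds the seller price by 7.25: (41.1 − 0.22q) − (23.3 + 0.42q) = 7.25 → q' = 16.4844.
Δq = 27.8125 − 16.4844 = 11.3281; the wedge equals the tax, 7.25.
Deadweight loss = ½ × 11.3281 × 7.25 = 41.06.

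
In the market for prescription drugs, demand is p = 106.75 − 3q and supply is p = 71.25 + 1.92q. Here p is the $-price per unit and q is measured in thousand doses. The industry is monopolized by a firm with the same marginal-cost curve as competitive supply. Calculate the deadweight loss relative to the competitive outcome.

Competitive equilibrium: 106.75 − 3q = 71.25 + 1.92q → q* = 7.2154, p* = 85.1037.
Marginal revenue: MR = 106.75 − 6q. Set MR = MC: 106.75 − 6q = 71.25 + 1.92q → q_m = 4.4823.
Price p_m = 106.75 − 3·4.4823 = 93.3031; MC(q_m) = 71.25 + 1.92·4.4823 = 79.856.
Competitive q* = 7.2154, so Δq = 2.7331; wedge = 93.3031 − 79.856 = 13.4471.
The triangle = ½ × 2.7331 × 13.4471 = $18.38 thousand.

$18.38 thousand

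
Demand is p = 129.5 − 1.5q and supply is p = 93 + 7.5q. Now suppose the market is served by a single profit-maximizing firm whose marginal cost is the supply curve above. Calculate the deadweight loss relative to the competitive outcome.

1.51

Competitive equilibrium: 129.5 − 1.5q = 93 + 7.5q → q* = 4.0556, p* = 123.4167.
Marginal revenue: MR = 129.5 − 3q. Set MR = MC: 129.5 − 3q = 93 + 7.5q → q_m = 3.4762.
Price p_m = 129.5 − 1.5·3.4762 = 124.2857; MC(q_m) = 93 + 7.5·3.4762 = 119.0715.
Competitive q* = 4.0556, so Δq = 0.5794; wedge = 124.2857 − 119.0715 = 5.2142.
Welfare loss = ½ × 0.5794 × 5.2142 = 1.51.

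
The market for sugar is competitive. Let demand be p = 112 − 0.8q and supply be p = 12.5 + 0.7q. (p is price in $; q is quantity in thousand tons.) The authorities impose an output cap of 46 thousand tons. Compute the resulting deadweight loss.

Competitive equilibrium: 112 − 0.8q = 12.5 + 0.7q → q* = 66.3333, p* = 58.9333.
At q = 46: demand price = 112 − 0.8·46 = 75.2; supply price = 12.5 + 0.7·46 = 44.7.
Δq = 66.3333 − 46 = 20.3333; wedge = 75.2 − 44.7 = 30.5.
Deadweight loss = ½ × 20.3333 × 30.5 = $310.08 thousand.

$310.08 thousand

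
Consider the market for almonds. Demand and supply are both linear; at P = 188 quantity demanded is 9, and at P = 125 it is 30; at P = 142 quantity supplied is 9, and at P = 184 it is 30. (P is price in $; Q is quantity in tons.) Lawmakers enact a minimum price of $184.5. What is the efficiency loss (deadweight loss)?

Demand slope = (125 − 188)/(30 − 9) = −3, so P = 215 − 3Q.
Supply slope = (184 − 142)/(30 − 9) = 2, so P = 124 + 2Q.
Competitive equilibrium: 215 − 3Q = 124 + 2Q → Q* = 18.2, P* = 160.4.
At the floor P = 184.5, quantity demanded = (215 − 184.5)/3 = 10.1667.
Sellers' marginal cost at Q' = 10.1667: 124 + 2·10.1667 = 144.3334.
ΔQ = 18.2 − 10.1667 = 8.0333; wedge = 184.5 − 144.3334 = 40.1666.
Deadweight loss = ½ × 8.0333 × 40.1666 = $161.34.

$161.34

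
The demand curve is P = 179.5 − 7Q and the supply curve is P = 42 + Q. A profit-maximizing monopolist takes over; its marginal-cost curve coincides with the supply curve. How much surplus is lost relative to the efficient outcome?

Competitive equilibrium: 179.5 − 7Q = 42 + Q → Q* = 17.1875, P* = 59.1875.
Marginal revenue: MR = 179.5 − 14Q. Set MR = MC: 179.5 − 14Q = 42 + Q → Q_m = 9.166667.
Price P_m = 179.5 − 7·9.166667 = 115.333331; MC(Q_m) = 42 + 1·9.166667 = 51.166667.
Competitive Q* = 17.1875, so ΔQ = 8.020833; wedge = 115.333331 − 51.166667 = 64.166664.
DWL = ½ × 8.020833 × 64.166664 = 257.34.

257.34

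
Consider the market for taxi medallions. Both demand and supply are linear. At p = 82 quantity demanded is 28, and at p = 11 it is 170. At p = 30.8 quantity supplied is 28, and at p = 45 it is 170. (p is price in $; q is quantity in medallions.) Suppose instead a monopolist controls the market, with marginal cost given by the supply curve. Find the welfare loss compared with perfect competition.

$796.14

Demand slope = (11 − 82)/(170 − 28) = −0.5, so p = 96 − 0.5q.
Supply slope = (45 − 30.8)/(170 − 28) = 0.1, so p = 28 + 0.1q.
Competitive equilibrium: 96 − 0.5q = 28 + 0.1q → q* = 113.3333, p* = 39.3333.
Marginal revenue: MR = 96 − q. Set MR = MC: 96 − q = 28 + 0.1q → q_m = 61.8182.
Price p_m = 96 − 0.5·61.8182 = 65.0909; MC(q_m) = 28 + 0.1·61.8182 = 34.1818.
Competitive q* = 113.3333, so Δq = 51.5151; wedge = 65.0909 − 34.1818 = 30.9091.
Deadweight loss = ½ × 51.5151 × 30.9091 = $796.14.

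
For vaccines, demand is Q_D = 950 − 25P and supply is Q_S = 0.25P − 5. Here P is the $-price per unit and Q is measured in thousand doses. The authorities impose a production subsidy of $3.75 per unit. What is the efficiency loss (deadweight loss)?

$1.74 thousand

In inverse form: demand P = 38 − 0.04Q, supply P = 20 + 4Q.
Competitive equilibrium: 38 − 0.04Q = 20 + 4Q → Q* = 4.4554, P* = 37.8218.
The subsidy lowers effective supply by 3.75: P = 16.25 + 4Q.
New quantity: 38 − 0.04Q = 16.25 + 4Q → Q' = 5.3837.
Overproduction ΔQ = 5.3837 − 4.4554 = 0.9283; wedge = subsidy = 3.75.
Deadweight loss = ½ × 0.9283 × 3.75 = $1.74 thousand.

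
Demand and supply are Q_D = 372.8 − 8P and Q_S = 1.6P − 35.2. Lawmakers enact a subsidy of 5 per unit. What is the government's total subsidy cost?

In inverse form: demand P = 46.6 − 0.125Q, supply P = 22 + 0.625Q.
Competitive equilibrium: 46.6 − 0.125Q = 22 + 0.625Q → Q* = 32.8, P* = 42.5.
The subsidy lowers effective supply by 5: P = 17 + 0.625Q.
New quantity: 46.6 − 0.125Q = 17 + 0.625Q → Q' = 39.4667.
Total subsidy cost = 5 × 39.4667 = 197.33.

197.33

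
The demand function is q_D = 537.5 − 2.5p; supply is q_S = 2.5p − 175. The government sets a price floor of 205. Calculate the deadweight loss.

9765.625

In inverse form: demand p = 215 − 0.4q, supply p = 70 + 0.4q.
Competitive equilibrium: 215 − 0.4q = 70 + 0.4q → q* = 181.25, p* = 142.5.
At the floor p = 205, quantity demanded = (215 − 205)/0.4 = 25.
Sellers' marginal cost at q' = 25: 70 + 0.4·25 = 80.
Δq = 181.25 − 25 = 156.25; wedge = 205 − 80 = 125.
The triangle = ½ × 156.25 × 125 = 9765.625.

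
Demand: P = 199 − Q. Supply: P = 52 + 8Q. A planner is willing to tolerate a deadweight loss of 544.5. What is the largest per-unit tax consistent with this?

99

Competitive equilibrium: 199 − Q = 52 + 8Q → Q* = 16.3333, P* = 182.6667.
A tax t gives ΔQ = t/9 and wedge t, so DWL = t²/18.
t²/18 = 544.5 → t² = 9801 → t = 99.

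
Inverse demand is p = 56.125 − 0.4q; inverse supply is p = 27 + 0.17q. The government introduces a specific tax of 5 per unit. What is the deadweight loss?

21.93

Competitive equilibrium: 56.125 − 0.4q = 27 + 0.17q → q* = 51.0965, p* = 35.6864.
With the tax, the buyer price exceeds the seller price by 5: (56.125 − 0.4q) − (27 + 0.17q) = 5 → q' = 42.3246.
Δq = 51.0965 − 42.3246 = 8.7719; the wedge equals the tax, 5.
Deadweight loss = ½ × 8.7719 × 5 = 21.93.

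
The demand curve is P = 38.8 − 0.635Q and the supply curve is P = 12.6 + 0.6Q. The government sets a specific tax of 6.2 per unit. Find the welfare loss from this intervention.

15.56

Competitive equilibrium: 38.8 − 0.635Q = 12.6 + 0.6Q → Q* = 21.2146, P* = 25.3287.
With the tax, the buyer price exceeds the seller price by 6.2: (38.8 − 0.635Q) − (12.6 + 0.6Q) = 6.2 → Q' = 16.1943.
ΔQ = 21.2146 − 16.1943 = 5.0203; the wedge equals the tax, 6.2.
DWL = ½ × 5.0203 × 6.2 = 15.56.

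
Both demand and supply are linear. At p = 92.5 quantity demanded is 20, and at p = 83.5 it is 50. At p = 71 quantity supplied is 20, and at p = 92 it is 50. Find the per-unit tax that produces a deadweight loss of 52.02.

10.2

Demand slope = (83.5 − 92.5)/(50 − 20) = −0.3, so p = 98.5 − 0.3q.
Supply slope = (92 − 71)/(50 − 20) = 0.7, so p = 57 + 0.7q.
Competitive equilibrium: 98.5 − 0.3q = 57 + 0.7q → q* = 41.5, p* = 86.05.
A tax t gives Δq = t/1 and wedge t, so DWL = t²/2.
t²/2 = 52.02 → t² = 104.04 → t = 10.2.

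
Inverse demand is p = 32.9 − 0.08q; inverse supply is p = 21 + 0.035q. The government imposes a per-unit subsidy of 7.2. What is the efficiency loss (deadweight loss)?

225.39

Competitive equilibrium: 32.9 − 0.08q = 21 + 0.035q → q* = 103.4783, p* = 24.6217.
The subsidy lowers effective supply by 7.2: p = 13.8 + 0.035q.
New quantity: 32.9 − 0.08q = 13.8 + 0.035q → q' = 166.087.
Overproduction Δq = 166.087 − 103.4783 = 62.6087; wedge = subsidy = 7.2.
Welfare loss = ½ × 62.6087 × 7.2 = 225.39.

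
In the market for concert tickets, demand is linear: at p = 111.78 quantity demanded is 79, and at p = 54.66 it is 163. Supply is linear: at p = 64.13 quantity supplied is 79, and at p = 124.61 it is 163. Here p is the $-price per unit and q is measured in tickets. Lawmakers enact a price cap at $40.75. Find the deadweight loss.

$3096.31

Demand slope = (54.66 − 111.78)/(163 − 79) = −0.68, so p = 165.5 − 0.68q.
Supply slope = (124.61 − 64.13)/(163 − 79) = 0.72, so p = 7.25 + 0.72q.
Competitive equilibrium: 165.5 − 0.68q = 7.25 + 0.72q → q* = 113.0357, p* = 88.6357.
At the ceiling p = 40.75, quantity supplied = (40.75 − 7.25)/0.72 = 46.5278.
Willingness to pay at q' = 46.5278: 165.5 − 0.68·46.5278 = 133.8611.
Δq = 113.0357 − 46.5278 = 66.5079; wedge = 133.8611 − 40.75 = 93.1111.
Deadweight loss = ½ × 66.5079 × 93.1111 = $3096.31.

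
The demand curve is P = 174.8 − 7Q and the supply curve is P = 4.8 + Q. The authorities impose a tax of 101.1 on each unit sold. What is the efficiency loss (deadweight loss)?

Competitive equilibrium: 174.8 − 7Q = 4.8 + Q → Q* = 21.25, P* = 26.05.
With the tax, the buyer price exceeds the seller price by 101.1: (174.8 − 7Q) − (4.8 + Q) = 101.1 → Q' = 8.6125.
ΔQ = 21.25 − 8.6125 = 12.6375; the wedge equals the tax, 101.1.
DWL = ½ × 12.6375 × 101.1 = 638.83.

638.83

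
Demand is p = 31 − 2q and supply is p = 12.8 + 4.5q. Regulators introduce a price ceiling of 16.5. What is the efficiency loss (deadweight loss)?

Competitive equilibrium: 31 − 2q = 12.8 + 4.5q → q* = 2.8, p* = 25.4.
At the ceiling p = 16.5, quantity supplied = (16.5 − 12.8)/4.5 = 0.8222.
Willingness to pay at q' = 0.8222: 31 − 2·0.8222 = 29.3556.
Δq = 2.8 − 0.8222 = 1.9778; wedge = 29.3556 − 16.5 = 12.8556.
The triangle = ½ × 1.9778 × 12.8556 = 12.71.

12.71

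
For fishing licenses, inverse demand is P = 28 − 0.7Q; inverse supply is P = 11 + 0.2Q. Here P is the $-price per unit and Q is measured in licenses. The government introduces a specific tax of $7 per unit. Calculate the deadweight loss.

Competitive equilibrium: 28 − 0.7Q = 11 + 0.2Q → Q* = 18.8889, P* = 14.7778.
With the tax, the buyer price exceeds the seller price by 7: (28 − 0.7Q) − (11 + 0.2Q) = 7 → Q' = 11.1111.
ΔQ = 18.8889 − 11.1111 = 7.7778; the wedge equals the tax, 7.
DWL = ½ × 7.7778 × 7 = $27.22.

$27.22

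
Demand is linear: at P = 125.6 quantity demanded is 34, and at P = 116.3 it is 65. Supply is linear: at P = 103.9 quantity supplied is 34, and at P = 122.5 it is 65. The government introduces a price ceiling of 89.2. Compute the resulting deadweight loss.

Demand slope = (116.3 − 125.6)/(65 − 34) = −0.3, so P = 135.8 − 0.3Q.
Supply slope = (122.5 − 103.9)/(65 − 34) = 0.6, so P = 83.5 + 0.6Q.
Competitive equilibrium: 135.8 − 0.3Q = 83.5 + 0.6Q → Q* = 58.1111, P* = 118.3667.
At the ceiling P = 89.2, quantity supplied = (89.2 − 83.5)/0.6 = 9.5.
Willingness to pay at Q' = 9.5: 135.8 − 0.3·9.5 = 132.95.
ΔQ = 58.1111 − 9.5 = 48.6111; wedge = 132.95 − 89.2 = 43.75.
Deadweight loss = ½ × 48.6111 × 43.75 = 1063.37.

1063.37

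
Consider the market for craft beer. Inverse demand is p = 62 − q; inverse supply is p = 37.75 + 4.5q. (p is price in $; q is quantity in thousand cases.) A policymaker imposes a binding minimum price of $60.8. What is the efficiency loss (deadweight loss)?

Competitive equilibrium: 62 − q = 37.75 + 4.5q → q* = 4.4091, p* = 57.5909.
At the floor p = 60.8, quantity demanded = (62 − 60.8)/1 = 1.2.
Sellers' marginal cost at q' = 1.2: 37.75 + 4.5·1.2 = 43.15.
Δq = 4.4091 − 1.2 = 3.2091; wedge = 60.8 − 43.15 = 17.65.
The triangle = ½ × 3.2091 × 17.65 = $28.32 thousand.

$28.32 thousand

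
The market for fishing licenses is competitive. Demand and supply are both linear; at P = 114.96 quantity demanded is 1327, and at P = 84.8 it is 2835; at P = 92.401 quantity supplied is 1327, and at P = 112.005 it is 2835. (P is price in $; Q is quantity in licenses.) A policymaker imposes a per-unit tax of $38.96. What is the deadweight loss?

$22998.21

Demand slope = (84.8 − 114.96)/(2835 − 1327) = −0.02, so P = 141.5 − 0.02Q.
Supply slope = (112.005 − 92.401)/(2835 − 1327) = 0.013, so P = 75.15 + 0.013Q.
Competitive equilibrium: 141.5 − 0.02Q = 75.15 + 0.013Q → Q* = 2010.6061, P* = 101.2879.
With the tax, the buyer price exceeds the seller price by 38.96: (141.5 − 0.02Q) − (75.15 + 0.013Q) = 38.96 → Q' = 830.
ΔQ = 2010.6061 − 830 = 1180.6061; the wedge equals the tax, 38.96.
The triangle = ½ × 1180.6061 × 38.96 = $22998.21.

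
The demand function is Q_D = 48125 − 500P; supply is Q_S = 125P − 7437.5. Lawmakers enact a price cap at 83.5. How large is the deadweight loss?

2278.125

In inverse form: demand P = 96.25 − 0.002Q, supply P = 59.5 + 0.008Q.
Competitive equilibrium: 96.25 − 0.002Q = 59.5 + 0.008Q → Q* = 3675, P* = 88.9.
At the ceiling P = 83.5, quantity supplied = (83.5 − 59.5)/0.008 = 3000.
Willingness to pay at Q' = 3000: 96.25 − 0.002·3000 = 90.25.
ΔQ = 3675 − 3000 = 675; wedge = 90.25 − 83.5 = 6.75.
The triangle = ½ × 675 × 6.75 = 2278.125.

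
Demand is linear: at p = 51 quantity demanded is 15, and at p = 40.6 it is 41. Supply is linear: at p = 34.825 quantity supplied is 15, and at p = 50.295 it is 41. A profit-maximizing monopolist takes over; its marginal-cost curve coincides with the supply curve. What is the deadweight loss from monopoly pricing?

39.96

Demand slope = (40.6 − 51)/(41 − 15) = −0.4, so p = 57 − 0.4q.
Supply slope = (50.295 − 34.825)/(41 − 15) = 0.595, so p = 25.9 + 0.595q.
Competitive equilibrium: 57 − 0.4q = 25.9 + 0.595q → q* = 31.2563, p* = 44.4975.
Marginal revenue: MR = 57 − 0.8q. Set MR = MC: 57 − 0.8q = 25.9 + 0.595q → q_m = 22.2939.
Price p_m = 57 − 0.4·22.2939 = 48.0824; MC(q_m) = 25.9 + 0.595·22.2939 = 39.1649.
Competitive q* = 31.2563, so Δq = 8.9624; wedge = 48.0824 − 39.1649 = 8.9175.
DWL = ½ × 8.9624 × 8.9175 = 39.96.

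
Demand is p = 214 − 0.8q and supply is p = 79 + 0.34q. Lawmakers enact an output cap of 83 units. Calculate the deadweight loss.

715.15

Competitive equilibrium: 214 − 0.8q = 79 + 0.34q → q* = 118.4211, p* = 119.2632.
At q = 83: demand price = 214 − 0.8·83 = 147.6; supply price = 79 + 0.34·83 = 107.22.
Δq = 118.4211 − 83 = 35.4211; wedge = 147.6 − 107.22 = 40.38.
The triangle = ½ × 35.4211 × 40.38 = 715.15.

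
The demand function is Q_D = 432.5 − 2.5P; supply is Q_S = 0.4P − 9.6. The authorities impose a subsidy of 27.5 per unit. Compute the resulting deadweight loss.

In inverse form: demand P = 173 − 0.4Q, supply P = 24 + 2.5Q.
Competitive equilibrium: 173 − 0.4Q = 24 + 2.5Q → Q* = 51.3793, P* = 152.4483.
The subsidy lowers effective supply by 27.5: P = 2.5Q − 3.5.
New quantity: 173 − 0.4Q = 2.5Q − 3.5 → Q' = 60.8621.
Overproduction ΔQ = 60.8621 − 51.3793 = 9.4828; wedge = subsidy = 27.5.
Deadweight loss = ½ × 9.4828 × 27.5 = 130.39.

130.39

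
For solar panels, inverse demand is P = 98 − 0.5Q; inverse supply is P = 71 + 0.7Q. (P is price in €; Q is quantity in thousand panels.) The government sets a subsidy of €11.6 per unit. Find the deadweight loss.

€56.07 thousand

Competitive equilibrium: 98 − 0.5Q = 71 + 0.7Q → Q* = 22.5, P* = 86.75.
The subsidy lowers effective supply by 11.6: P = 59.4 + 0.7Q.
New quantity: 98 − 0.5Q = 59.4 + 0.7Q → Q' = 32.1667.
Overproduction ΔQ = 32.1667 − 22.5 = 9.6667; wedge = subsidy = 11.6.
The triangle = ½ × 9.6667 × 11.6 = €56.07 thousand.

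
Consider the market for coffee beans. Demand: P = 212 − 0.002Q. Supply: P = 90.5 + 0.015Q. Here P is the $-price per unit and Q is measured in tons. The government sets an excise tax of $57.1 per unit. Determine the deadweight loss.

$95894.41

Competitive equilibrium: 212 − 0.002Q = 90.5 + 0.015Q → Q* = 7147.0588, P* = 197.7059.
With the tax, the buyer price exceeds the seller price by 57.1: (212 − 0.002Q) − (90.5 + 0.015Q) = 57.1 → Q' = 3788.2353.
ΔQ = 7147.0588 − 3788.2353 = 3358.8235; the wedge equals the tax, 57.1.
DWL = ½ × 3358.8235 × 57.1 = $95894.41.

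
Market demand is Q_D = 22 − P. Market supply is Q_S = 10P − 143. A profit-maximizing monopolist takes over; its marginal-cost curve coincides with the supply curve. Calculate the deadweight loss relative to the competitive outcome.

In inverse form: demand P = 22 − Q, supply P = 14.3 + 0.1Q.
Competitive equilibrium: 22 − Q = 14.3 + 0.1Q → Q* = 7, P* = 15.
Marginal revenue: MR = 22 − 2Q. Set MR = MC: 22 − 2Q = 14.3 + 0.1Q → Q_m = 3.6667.
Price P_m = 22 − 1·3.6667 = 18.3333; MC(Q_m) = 14.3 + 0.1·3.6667 = 14.6667.
Competitive Q* = 7, so ΔQ = 3.3333; wedge = 18.3333 − 14.6667 = 3.6666.
The triangle = ½ × 3.3333 × 3.6666 = 6.11.

6.11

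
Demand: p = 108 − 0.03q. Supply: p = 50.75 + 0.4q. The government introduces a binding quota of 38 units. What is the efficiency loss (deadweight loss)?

1946.08

Competitive equilibrium: 108 − 0.03q = 50.75 + 0.4q → q* = 133.1395, p* = 104.0058.
At q = 38: demand price = 108 − 0.03·38 = 106.86; supply price = 50.75 + 0.4·38 = 65.95.
Δq = 133.1395 − 38 = 95.1395; wedge = 106.86 − 65.95 = 40.91.
Welfare loss = ½ × 95.1395 × 40.91 = 1946.08.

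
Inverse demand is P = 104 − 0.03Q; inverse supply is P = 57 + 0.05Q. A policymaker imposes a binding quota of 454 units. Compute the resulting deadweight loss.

Competitive equilibrium: 104 − 0.03Q = 57 + 0.05Q → Q* = 587.5, P* = 86.375.
At Q = 454: demand price = 104 − 0.03·454 = 90.38; supply price = 57 + 0.05·454 = 79.7.
ΔQ = 587.5 − 454 = 133.5; wedge = 90.38 − 79.7 = 10.68.
Deadweight loss = ½ × 133.5 × 10.68 = 712.89.

712.89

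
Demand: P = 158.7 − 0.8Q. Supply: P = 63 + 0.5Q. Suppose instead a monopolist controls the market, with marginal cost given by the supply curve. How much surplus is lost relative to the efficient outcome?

Competitive equilibrium: 158.7 − 0.8Q = 63 + 0.5Q → Q* = 73.6154, P* = 99.8077.
Marginal revenue: MR = 158.7 − 1.6Q. Set MR = MC: 158.7 − 1.6Q = 63 + 0.5Q → Q_m = 45.5714.
Price P_m = 158.7 − 0.8·45.5714 = 122.2429; MC(Q_m) = 63 + 0.5·45.5714 = 85.7857.
Competitive Q* = 73.6154, so ΔQ = 28.044; wedge = 122.2429 − 85.7857 = 36.4572.
The triangle = ½ × 28.044 × 36.4572 = 511.20.

511.20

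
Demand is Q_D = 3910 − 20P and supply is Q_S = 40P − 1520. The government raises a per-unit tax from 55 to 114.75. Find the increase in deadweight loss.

In inverse form: demand P = 195.5 − 0.05Q, supply P = 38 + 0.025Q.
Competitive equilibrium: 195.5 − 0.05Q = 38 + 0.025Q → Q* = 2100, P* = 90.5.
For a per-unit tax t: ΔQ = t/0.075, so DWL = ½·t·(t/0.075) = t²/0.15.
At t = 55: DWL = 20166.667. At t = 114.75: DWL = 87783.75.
Increase = 87783.75 − 20166.667 = 67617.08.

67617.08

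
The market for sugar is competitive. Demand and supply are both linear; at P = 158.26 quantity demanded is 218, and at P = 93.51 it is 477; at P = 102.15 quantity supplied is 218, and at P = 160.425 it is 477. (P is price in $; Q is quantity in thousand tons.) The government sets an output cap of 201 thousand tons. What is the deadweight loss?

$4336.54 thousand

Demand slope = (93.51 − 158.26)/(477 − 218) = −0.25, so P = 212.76 − 0.25Q.
Supply slope = (160.425 − 102.15)/(477 − 218) = 0.225, so P = 53.1 + 0.225Q.
Competitive equilibrium: 212.76 − 0.25Q = 53.1 + 0.225Q → Q* = 336.1263, P* = 128.7284.
At Q = 201: demand price = 212.76 − 0.25·201 = 162.51; supply price = 53.1 + 0.225·201 = 98.325.
ΔQ = 336.1263 − 201 = 135.1263; wedge = 162.51 − 98.325 = 64.185.
Deadweight loss = ½ × 135.1263 × 64.185 = $4336.54 thousand.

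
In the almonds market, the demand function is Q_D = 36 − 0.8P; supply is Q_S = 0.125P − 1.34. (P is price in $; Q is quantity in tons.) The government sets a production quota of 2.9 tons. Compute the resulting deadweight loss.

In inverse form: demand P = 45 − 1.25Q, supply P = 10.72 + 8Q.
Competitive equilibrium: 45 − 1.25Q = 10.72 + 8Q → Q* = 3.7059, P* = 40.3676.
At Q = 2.9: demand price = 45 − 1.25·2.9 = 41.375; supply price = 10.72 + 8·2.9 = 33.92.
ΔQ = 3.7059 − 2.9 = 0.8059; wedge = 41.375 − 33.92 = 7.455.
The triangle = ½ × 0.8059 × 7.455 = $3.

$3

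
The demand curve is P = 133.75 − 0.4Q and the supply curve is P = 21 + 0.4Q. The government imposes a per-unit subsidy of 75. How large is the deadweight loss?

3515.625

Competitive equilibrium: 133.75 − 0.4Q = 21 + 0.4Q → Q* = 140.9375, P* = 77.375.
The subsidy lowers effective supply by 75: P = 0.4Q − 54.
New quantity: 133.75 − 0.4Q = 0.4Q − 54 → Q' = 234.6875.
Overproduction ΔQ = 234.6875 − 140.9375 = 93.75; wedge = subsidy = 75.
The triangle = ½ × 93.75 × 75 = 3515.625.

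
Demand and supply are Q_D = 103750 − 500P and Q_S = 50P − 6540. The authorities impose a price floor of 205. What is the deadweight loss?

In inverse form: demand P = 207.5 − 0.002Q, supply P = 130.8 + 0.02Q.
Competitive equilibrium: 207.5 − 0.002Q = 130.8 + 0.02Q → Q* = 3486.36364, P* = 200.52727.
At the floor P = 205, quantity demanded = (207.5 − 205)/0.002 = 1250.
Sellers' marginal cost at Q' = 1250: 130.8 + 0.02·1250 = 155.8.
ΔQ = 3486.36364 − 1250 = 2236.36364; wedge = 205 − 155.8 = 49.2.
Deadweight loss = ½ × 2236.36364 × 49.2 = 55014.55.

55014.55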